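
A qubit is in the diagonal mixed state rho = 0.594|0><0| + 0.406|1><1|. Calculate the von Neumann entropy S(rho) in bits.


S = -p*log2(p) - (1-p)*log2(1-p)
p = 0.5940, 1-p = 0.4060
= -0.5940 * log2(0.5940) - 0.4060 * log2(0.4060)
= -(-0.4464) - (-0.5280)
= 0.9744

0.9744


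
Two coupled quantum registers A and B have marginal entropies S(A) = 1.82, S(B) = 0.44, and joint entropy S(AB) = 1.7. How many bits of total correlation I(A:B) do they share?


I(A:B) = S(A) + S(B) - S(AB)
= 1.82 + 0.44 - 1.7
= 0.5600

0.5600


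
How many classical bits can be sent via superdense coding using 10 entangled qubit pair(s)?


Superdense coding allows 2 classical bits per shared entangled pair.
10 pair(s) -> 2 * 10 = 20 classical bits

20


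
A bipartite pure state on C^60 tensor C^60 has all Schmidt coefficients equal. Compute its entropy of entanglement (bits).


For a maximally entangled state in d x d:
S = log2(d) = log2(60)
= 5.9069

5.9069


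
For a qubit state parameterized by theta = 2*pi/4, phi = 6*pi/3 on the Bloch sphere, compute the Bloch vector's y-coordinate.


theta = 1.5708, phi = 6.2832
r_y = sin(theta)*sin(phi) = 1.0000 * 0.0000
r_y = 0.0000

0.0000


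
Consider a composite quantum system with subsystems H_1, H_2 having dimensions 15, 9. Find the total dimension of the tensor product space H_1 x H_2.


dim(H_1 x H_2) = 15 * 9
= 135

135


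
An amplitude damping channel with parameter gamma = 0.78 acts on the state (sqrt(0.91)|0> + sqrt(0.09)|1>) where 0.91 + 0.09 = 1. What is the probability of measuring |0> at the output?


For amplitude damping with parameter gamma on state sqrt(a)|0> + sqrt(b)|1>:
alpha^2 = 0.91, beta^2 = 0.09
P(|0>) = alpha^2 + gamma * beta^2
= 0.91 + 0.78 * 0.09
= 0.91 + 0.0702
= 0.9802

0.9802


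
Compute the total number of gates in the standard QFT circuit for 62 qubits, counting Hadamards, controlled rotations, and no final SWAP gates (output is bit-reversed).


Hadamard gates: 62
Controlled rotations: n*(n-1)/2 = 62*61/2 = 1891
SWAP gates: 0 (omitted)
Total = 62 + 1891
= 1953

1953


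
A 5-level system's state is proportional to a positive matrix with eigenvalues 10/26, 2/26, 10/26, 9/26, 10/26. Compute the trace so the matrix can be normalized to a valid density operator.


tr(M) = sum of eigenvalues
= 10/26 + 2/26 + 10/26 + 9/26 + 10/26
= 41/26
= 1.5769

1.5769


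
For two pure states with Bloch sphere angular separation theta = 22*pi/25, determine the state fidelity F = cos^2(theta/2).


For states separated by angle theta on Bloch sphere:
F = cos^2(theta/2)
theta = 22*pi/25 = 2.7646
theta/2 = 1.3823
cos(theta/2) = 0.1874
F = 0.0351

0.0351


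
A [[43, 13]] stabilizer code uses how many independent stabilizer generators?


For an [[n,k]] stabilizer code:
Number of stabilizer generators = n - k
= 43 - 13
= 30

30


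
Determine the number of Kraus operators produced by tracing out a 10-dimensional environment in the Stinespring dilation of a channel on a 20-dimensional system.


Tracing out the environment in an orthonormal basis {|i>_E} gives Kraus operators K_i = <i|_E U |0>_E.
Number of Kraus operators = dim(H_env) = d_env
= 10

10


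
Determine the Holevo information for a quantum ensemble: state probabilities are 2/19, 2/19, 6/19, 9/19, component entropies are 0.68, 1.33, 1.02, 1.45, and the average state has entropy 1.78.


chi = S(rho) - sum_i p_i * S(rho_i)
Weighted entropy = 2/19 * 0.68 + 2/19 * 1.33 + 6/19 * 1.02 + 9/19 * 1.45
= 1.2205
chi = 1.78 - 1.2205
= 0.5595

0.5595


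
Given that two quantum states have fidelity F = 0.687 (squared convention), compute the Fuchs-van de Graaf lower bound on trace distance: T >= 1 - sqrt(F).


Fuchs-van de Graaf (squared-fidelity convention): 1 - sqrt(F) <= T <= sqrt(1 - F).
Lower bound: T >= 1 - sqrt(F)
sqrt(F) = sqrt(0.687) = 0.8289
T >= 1 - 0.8289
T >= 0.1711

0.1711


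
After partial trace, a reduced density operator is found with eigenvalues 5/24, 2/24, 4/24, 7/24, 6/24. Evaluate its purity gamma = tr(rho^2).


tr(rho^2) = sum of eigenvalues squared
= (5/24)^2 + (2/24)^2 + (4/24)^2 + (7/24)^2 + (6/24)^2
= (25 + 4 + 16 + 49 + 36) / 576
= 130/576
= 0.2257

0.2257


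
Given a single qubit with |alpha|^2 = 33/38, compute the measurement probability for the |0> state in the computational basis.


|alpha|^2 = 33/38 = 0.8684
|beta|^2 = 1 - 33/38 = 5/38 = 0.1316
P(|0>) = |alpha|^2 = 0.8684

0.8684


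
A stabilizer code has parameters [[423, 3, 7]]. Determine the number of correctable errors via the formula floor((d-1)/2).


Code parameters: [[423, 3, 7]], distance d = 7.
Number of correctable errors = floor((d-1)/2)
= floor((7 - 1)/2)
= floor(6/2)
= 3

3


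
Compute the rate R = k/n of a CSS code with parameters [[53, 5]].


Code rate R = k/n
= 5/53
= 0.0943

0.0943


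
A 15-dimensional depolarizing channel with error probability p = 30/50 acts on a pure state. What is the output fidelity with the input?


F = (1-p) + p/d
= (1 - 0.6000) + 0.6000/15
= 0.4000 + 0.0400
= 0.4400

0.4400


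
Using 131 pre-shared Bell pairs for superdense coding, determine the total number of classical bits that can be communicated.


Superdense coding allows 2 classical bits per shared entangled pair.
131 pair(s) -> 2 * 131 = 262 classical bits

262


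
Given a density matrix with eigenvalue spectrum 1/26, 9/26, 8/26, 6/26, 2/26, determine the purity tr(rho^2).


tr(rho^2) = sum of eigenvalues squared
= (1/26)^2 + (9/26)^2 + (8/26)^2 + (6/26)^2 + (2/26)^2
= (1 + 81 + 64 + 36 + 4) / 676
= 186/676
= 0.2751

0.2751


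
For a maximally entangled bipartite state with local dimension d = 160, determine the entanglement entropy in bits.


For a maximally entangled state in d x d:
S = log2(d) = log2(160)
= 7.3219

7.3219


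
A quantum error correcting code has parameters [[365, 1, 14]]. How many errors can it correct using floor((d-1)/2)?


Code parameters: [[365, 1, 14]], distance d = 14.
Number of correctable errors = floor((d-1)/2)
= floor((14 - 1)/2)
= floor(13/2)
= 6

6


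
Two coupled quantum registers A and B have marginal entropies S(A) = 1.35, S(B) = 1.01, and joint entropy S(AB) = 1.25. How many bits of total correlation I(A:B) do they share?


I(A:B) = S(A) + S(B) - S(AB)
= 1.35 + 1.01 - 1.25
= 1.1100

1.1100


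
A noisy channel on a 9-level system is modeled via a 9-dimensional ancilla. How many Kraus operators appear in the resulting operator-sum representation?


Tracing out the environment in an orthonormal basis {|i>_E} gives Kraus operators K_i = <i|_E U |0>_E.
Number of Kraus operators = dim(H_env) = d_env
= 9

9


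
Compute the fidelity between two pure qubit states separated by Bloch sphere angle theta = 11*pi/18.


For states separated by angle theta on Bloch sphere:
F = cos^2(theta/2)
theta = 11*pi/18 = 1.9199
theta/2 = 0.9599
cos(theta/2) = 0.5736
F = 0.3290

0.3290


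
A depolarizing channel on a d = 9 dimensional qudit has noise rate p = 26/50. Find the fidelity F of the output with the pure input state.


F = (1-p) + p/d
= (1 - 0.5200) + 0.5200/9
= 0.4800 + 0.0578
= 0.5378

0.5378


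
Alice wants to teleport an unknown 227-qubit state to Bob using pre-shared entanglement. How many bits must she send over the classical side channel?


Quantum teleportation requires 2 classical bits per qubit teleported.
227 qubit(s) -> 2 * 227 = 454 classical bits

454


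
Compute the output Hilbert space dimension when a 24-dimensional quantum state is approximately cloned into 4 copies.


Output space = H^(tensor 4) where dim(H) = 24
dim = 24^4
= 576 (after 2 factors)
= 13824 (after 3 factors)
= 331776 (after 4 factors)
= 331776

331776


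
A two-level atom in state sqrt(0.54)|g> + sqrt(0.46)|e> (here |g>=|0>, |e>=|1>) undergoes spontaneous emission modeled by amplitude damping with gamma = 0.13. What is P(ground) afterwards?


For amplitude damping with parameter gamma on state sqrt(a)|0> + sqrt(b)|1>:
alpha^2 = 0.54, beta^2 = 0.46
P(|0>) = alpha^2 + gamma * beta^2
= 0.54 + 0.13 * 0.46
= 0.54 + 0.0598
= 0.5998

0.5998


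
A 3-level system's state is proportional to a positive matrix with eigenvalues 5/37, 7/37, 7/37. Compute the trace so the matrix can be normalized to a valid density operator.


tr(M) = sum of eigenvalues
= 5/37 + 7/37 + 7/37
= 19/37
= 0.5135

0.5135


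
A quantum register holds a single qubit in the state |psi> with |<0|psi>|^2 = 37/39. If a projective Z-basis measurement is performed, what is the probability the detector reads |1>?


|alpha|^2 = 37/39 = 0.9487
|beta|^2 = 1 - 37/39 = 2/39 = 0.0513
P(|1>) = |beta|^2 = 0.0513

0.0513


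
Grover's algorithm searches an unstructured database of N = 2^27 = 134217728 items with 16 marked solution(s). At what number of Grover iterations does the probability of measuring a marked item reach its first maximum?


After j Grover iterations the success probability is P(j) = sin^2((2j+1)*theta), where sin(theta) = sqrt(k/N).
N = 2^27 = 134217728, k = 16
sin(theta) = sqrt(k/N) = 0.000345266983
theta = arcsin(sqrt(k/N)) = 0.0003452669899 rad
P(j) reaches its first maximum when (2j+1)*theta is as close as possible to pi/2, i.e. j = round(pi/(4*theta) - 1/2).
pi/(4*theta) - 1/2 = 2274.2560
(For comparison, the common estimate pi/4 * sqrt(N/k) = 2274.7561; the exact maximiser is used here.)
Optimal iterations = 2274

2274


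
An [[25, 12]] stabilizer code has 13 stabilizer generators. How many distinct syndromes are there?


Each stabilizer generator gives a binary (+1 or -1) measurement outcome.
With 13 independent generators:
Total syndromes = 2^13
= 8192

8192


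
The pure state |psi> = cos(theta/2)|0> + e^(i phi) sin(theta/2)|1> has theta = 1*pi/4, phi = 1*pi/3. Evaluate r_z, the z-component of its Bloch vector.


theta = 0.7854, phi = 1.0472
r_z = cos(theta) = 0.7071

0.7071


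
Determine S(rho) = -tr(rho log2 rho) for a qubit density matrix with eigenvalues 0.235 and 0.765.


S = -p*log2(p) - (1-p)*log2(1-p)
p = 0.2350, 1-p = 0.7650
= -0.2350 * log2(0.2350) - 0.7650 * log2(0.7650)
= -(-0.4910) - (-0.2956)
= 0.7866

0.7866


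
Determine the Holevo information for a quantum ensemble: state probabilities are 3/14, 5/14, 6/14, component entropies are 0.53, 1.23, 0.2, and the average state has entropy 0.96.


chi = S(rho) - sum_i p_i * S(rho_i)
Weighted entropy = 3/14 * 0.53 + 5/14 * 1.23 + 6/14 * 0.2
= 0.6386
chi = 0.96 - 0.6386
= 0.3214

0.3214


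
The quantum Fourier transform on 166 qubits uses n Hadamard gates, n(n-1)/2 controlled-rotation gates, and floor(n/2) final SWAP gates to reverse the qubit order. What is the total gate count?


Hadamard gates: 166
Controlled rotations: n*(n-1)/2 = 166*165/2 = 13695
SWAP gates: floor(n/2) = floor(166/2) = 83
Total = 166 + 13695 + 83
= 13944

13944


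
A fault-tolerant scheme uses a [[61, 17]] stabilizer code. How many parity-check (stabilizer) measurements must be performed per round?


For an [[n,k]] stabilizer code:
Number of stabilizer generators = n - k
= 61 - 17
= 44

44


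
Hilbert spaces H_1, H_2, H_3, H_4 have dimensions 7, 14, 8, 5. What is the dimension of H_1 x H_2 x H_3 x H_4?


dim(H_1 x H_2 x H_3 x H_4) = 7 * 14 * 8 * 5
= 98 * 8 * 5
= 784 * 5
= 3920

3920


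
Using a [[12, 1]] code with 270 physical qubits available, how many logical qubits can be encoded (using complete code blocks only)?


Each code block uses 12 physical qubits for 1 logical qubit(s).
Number of complete blocks = floor(270 / 12) = 22
Logical qubits = 22 * 1
= 22

22


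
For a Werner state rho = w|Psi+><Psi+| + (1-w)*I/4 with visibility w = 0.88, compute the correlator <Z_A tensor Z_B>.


|Psi+> = (|01> + |10>)/sqrt(2)
For the pure Bell state, <Z_A Z_B> = -1 (Bell-state Pauli correlator).
The maximally-mixed part I/4 has tr(I/4 * P tensor P) = 0 for any traceless Pauli P.
So <Z_A Z_B>_rho = w * (-1) + (1 - w) * 0
= 0.88 * (-1)
= -0.8800

-0.8800


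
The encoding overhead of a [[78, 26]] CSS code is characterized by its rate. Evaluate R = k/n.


Code rate R = k/n
= 26/78
= 0.3333

0.3333


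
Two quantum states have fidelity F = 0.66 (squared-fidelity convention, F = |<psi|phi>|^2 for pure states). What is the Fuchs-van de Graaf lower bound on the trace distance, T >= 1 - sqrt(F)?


Fuchs-van de Graaf (squared-fidelity convention): 1 - sqrt(F) <= T <= sqrt(1 - F).
Lower bound: T >= 1 - sqrt(F)
sqrt(F) = sqrt(0.66) = 0.8124
T >= 1 - 0.8124
T >= 0.1876

0.1876


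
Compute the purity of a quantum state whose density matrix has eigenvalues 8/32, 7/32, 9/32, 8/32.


tr(rho^2) = sum of eigenvalues squared
= (8/32)^2 + (7/32)^2 + (9/32)^2 + (8/32)^2
= (64 + 49 + 81 + 64) / 1024
= 258/1024
= 0.2520

0.2520


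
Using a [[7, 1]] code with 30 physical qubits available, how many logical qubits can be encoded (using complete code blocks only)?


Each code block uses 7 physical qubits for 1 logical qubit(s).
Number of complete blocks = floor(30 / 7) = 4
Logical qubits = 4 * 1
= 4

4


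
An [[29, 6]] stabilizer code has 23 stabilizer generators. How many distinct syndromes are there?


Each stabilizer generator gives a binary (+1 or -1) measurement outcome.
With 23 independent generators:
Total syndromes = 2^23
= 8388608

8388608


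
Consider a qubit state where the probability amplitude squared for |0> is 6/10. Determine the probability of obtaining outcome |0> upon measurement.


|alpha|^2 = 6/10 = 0.6000
|beta|^2 = 1 - 6/10 = 4/10 = 0.4000
P(|0>) = |alpha|^2 = 0.6000

0.6000


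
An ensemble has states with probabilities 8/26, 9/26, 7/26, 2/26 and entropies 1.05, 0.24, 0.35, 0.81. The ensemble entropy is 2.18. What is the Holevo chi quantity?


chi = S(rho) - sum_i p_i * S(rho_i)
Weighted entropy = 8/26 * 1.05 + 9/26 * 0.24 + 7/26 * 0.35 + 2/26 * 0.81
= 0.5627
chi = 2.18 - 0.5627
= 1.6173

1.6173


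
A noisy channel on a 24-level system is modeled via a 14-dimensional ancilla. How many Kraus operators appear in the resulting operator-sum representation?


Tracing out the environment in an orthonormal basis {|i>_E} gives Kraus operators K_i = <i|_E U |0>_E.
Number of Kraus operators = dim(H_env) = d_env
= 14

14


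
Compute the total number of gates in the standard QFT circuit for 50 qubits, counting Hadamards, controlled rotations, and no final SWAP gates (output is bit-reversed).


Hadamard gates: 50
Controlled rotations: n*(n-1)/2 = 50*49/2 = 1225
SWAP gates: 0 (omitted)
Total = 50 + 1225
= 1275

1275


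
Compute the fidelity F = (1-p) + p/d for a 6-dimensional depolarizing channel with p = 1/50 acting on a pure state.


F = (1-p) + p/d
= (1 - 0.0200) + 0.0200/6
= 0.9800 + 0.0033
= 0.9833

0.9833


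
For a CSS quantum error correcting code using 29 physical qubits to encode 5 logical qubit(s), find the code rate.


Code rate R = k/n
= 5/29
= 0.1724

0.1724


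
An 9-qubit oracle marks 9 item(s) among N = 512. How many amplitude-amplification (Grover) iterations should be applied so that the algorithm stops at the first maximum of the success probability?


After j Grover iterations the success probability is P(j) = sin^2((2j+1)*theta), where sin(theta) = sqrt(k/N).
N = 2^9 = 512, k = 9
sin(theta) = sqrt(k/N) = 0.1325825215
theta = arcsin(sqrt(k/N)) = 0.1329740519 rad
P(j) reaches its first maximum when (2j+1)*theta is as close as possible to pi/2, i.e. j = round(pi/(4*theta) - 1/2).
pi/(4*theta) - 1/2 = 5.4064
(For comparison, the common estimate pi/4 * sqrt(N/k) = 5.9238; the exact maximiser is used here.)
Optimal iterations = 5

5


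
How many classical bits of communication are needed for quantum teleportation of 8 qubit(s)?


Quantum teleportation requires 2 classical bits per qubit teleported.
8 qubit(s) -> 2 * 8 = 16 classical bits

16


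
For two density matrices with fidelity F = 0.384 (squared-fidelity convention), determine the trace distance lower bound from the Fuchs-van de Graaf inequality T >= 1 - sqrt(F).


Fuchs-van de Graaf (squared-fidelity convention): 1 - sqrt(F) <= T <= sqrt(1 - F).
Lower bound: T >= 1 - sqrt(F)
sqrt(F) = sqrt(0.384) = 0.6197
T >= 1 - 0.6197
T >= 0.3803

0.3803


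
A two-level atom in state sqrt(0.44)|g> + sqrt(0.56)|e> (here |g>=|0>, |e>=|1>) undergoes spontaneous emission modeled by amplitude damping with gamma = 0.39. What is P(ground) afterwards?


For amplitude damping with parameter gamma on state sqrt(a)|0> + sqrt(b)|1>:
alpha^2 = 0.44, beta^2 = 0.56
P(|0>) = alpha^2 + gamma * beta^2
= 0.44 + 0.39 * 0.56
= 0.44 + 0.2184
= 0.6584

0.6584


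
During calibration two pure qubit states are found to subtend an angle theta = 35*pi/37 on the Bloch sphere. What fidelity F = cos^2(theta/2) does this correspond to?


For states separated by angle theta on Bloch sphere:
F = cos^2(theta/2)
theta = 35*pi/37 = 2.9718
theta/2 = 1.4859
cos(theta/2) = 0.0848
F = 0.0072

0.0072


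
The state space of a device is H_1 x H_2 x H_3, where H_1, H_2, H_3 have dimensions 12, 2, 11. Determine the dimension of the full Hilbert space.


dim(H_1 x H_2 x H_3) = 12 * 2 * 11
= 24 * 11
= 264

264


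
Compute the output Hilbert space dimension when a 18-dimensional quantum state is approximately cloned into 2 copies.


Output space = H^(tensor 2) where dim(H) = 18
dim = 18^2
= 324

324


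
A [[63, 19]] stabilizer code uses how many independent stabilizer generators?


For an [[n,k]] stabilizer code:
Number of stabilizer generators = n - k
= 63 - 19
= 44

44


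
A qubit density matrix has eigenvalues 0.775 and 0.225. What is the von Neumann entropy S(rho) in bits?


S = -p*log2(p) - (1-p)*log2(1-p)
p = 0.7750, 1-p = 0.2250
= -0.7750 * log2(0.7750) - 0.2250 * log2(0.2250)
= -(-0.2850) - (-0.4842)
= 0.7692

0.7692


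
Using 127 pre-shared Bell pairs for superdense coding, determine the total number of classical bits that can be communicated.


Superdense coding allows 2 classical bits per shared entangled pair.
127 pair(s) -> 2 * 127 = 254 classical bits

254


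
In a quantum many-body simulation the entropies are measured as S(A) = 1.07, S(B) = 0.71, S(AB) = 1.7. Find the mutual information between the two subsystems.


I(A:B) = S(A) + S(B) - S(AB)
= 1.07 + 0.71 - 1.7
= 0.0800

0.0800


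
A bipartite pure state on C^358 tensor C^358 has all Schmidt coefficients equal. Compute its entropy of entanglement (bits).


For a maximally entangled state in d x d:
S = log2(d) = log2(358)
= 8.4838

8.4838


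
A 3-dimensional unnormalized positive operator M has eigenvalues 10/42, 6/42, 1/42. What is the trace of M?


tr(M) = sum of eigenvalues
= 10/42 + 6/42 + 1/42
= 17/42
= 0.4048

0.4048


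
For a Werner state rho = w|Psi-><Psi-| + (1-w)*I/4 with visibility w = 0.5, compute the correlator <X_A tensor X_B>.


|Psi-> = (|01> - |10>)/sqrt(2)
For the pure Bell state, <X_A X_B> = -1 (Bell-state Pauli correlator).
The maximally-mixed part I/4 has tr(I/4 * P tensor P) = 0 for any traceless Pauli P.
So <X_A X_B>_rho = w * (-1) + (1 - w) * 0
= 0.5 * (-1)
= -0.5000

-0.5000


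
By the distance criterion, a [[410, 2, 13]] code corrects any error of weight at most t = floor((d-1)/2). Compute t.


Code parameters: [[410, 2, 13]], distance d = 13.
Number of correctable errors = floor((d-1)/2)
= floor((13 - 1)/2)
= floor(12/2)
= 6

6


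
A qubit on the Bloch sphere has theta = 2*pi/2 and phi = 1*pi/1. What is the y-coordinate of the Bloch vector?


theta = 3.1416, phi = 3.1416
r_y = sin(theta)*sin(phi) = 0.0000 * 0.0000
r_y = 0.0000

0.0000


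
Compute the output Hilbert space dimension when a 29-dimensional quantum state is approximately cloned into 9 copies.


Output space = H^(tensor 9) where dim(H) = 29
dim = 29^9
= 841 (after 2 factors)
= 24389 (after 3 factors)
= 707281 (after 4 factors)
= 20511149 (after 5 factors)
= 594823321 (after 6 factors)
= 17249876309 (after 7 factors)
= 500246412961 (after 8 factors)
= 14507145975869 (after 9 factors)
= 14507145975869

14507145975869


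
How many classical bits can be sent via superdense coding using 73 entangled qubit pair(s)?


Superdense coding allows 2 classical bits per shared entangled pair.
73 pair(s) -> 2 * 73 = 146 classical bits

146


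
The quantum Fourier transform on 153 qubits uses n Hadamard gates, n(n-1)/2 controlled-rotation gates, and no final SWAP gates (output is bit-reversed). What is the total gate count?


Hadamard gates: 153
Controlled rotations: n*(n-1)/2 = 153*152/2 = 11628
SWAP gates: 0 (omitted)
Total = 153 + 11628
= 11781

11781


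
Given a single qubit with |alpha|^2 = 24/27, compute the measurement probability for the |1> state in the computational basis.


|alpha|^2 = 24/27 = 0.8889
|beta|^2 = 1 - 24/27 = 3/27 = 0.1111
P(|1>) = |beta|^2 = 0.1111

0.1111


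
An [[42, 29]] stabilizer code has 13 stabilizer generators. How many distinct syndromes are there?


Each stabilizer generator gives a binary (+1 or -1) measurement outcome.
With 13 independent generators:
Total syndromes = 2^13
= 8192

8192


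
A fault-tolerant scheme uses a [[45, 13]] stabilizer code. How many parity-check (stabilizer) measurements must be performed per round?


For an [[n,k]] stabilizer code:
Number of stabilizer generators = n - k
= 45 - 13
= 32

32


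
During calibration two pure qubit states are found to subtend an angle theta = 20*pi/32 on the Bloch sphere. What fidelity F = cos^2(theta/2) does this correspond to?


For states separated by angle theta on Bloch sphere:
F = cos^2(theta/2)
theta = 20*pi/32 = 1.9635
theta/2 = 0.9817
cos(theta/2) = 0.5556
F = 0.3087

0.3087


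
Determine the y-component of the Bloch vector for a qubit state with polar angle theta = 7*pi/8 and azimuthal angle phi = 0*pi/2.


theta = 2.7489, phi = 0.0000
r_y = sin(theta)*sin(phi) = 0.3827 * 0.0000
r_y = 0.0000

0.0000


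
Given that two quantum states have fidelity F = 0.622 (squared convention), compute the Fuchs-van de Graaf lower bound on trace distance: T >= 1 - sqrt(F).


Fuchs-van de Graaf (squared-fidelity convention): 1 - sqrt(F) <= T <= sqrt(1 - F).
Lower bound: T >= 1 - sqrt(F)
sqrt(F) = sqrt(0.622) = 0.7887
T >= 1 - 0.7887
T >= 0.2113

0.2113


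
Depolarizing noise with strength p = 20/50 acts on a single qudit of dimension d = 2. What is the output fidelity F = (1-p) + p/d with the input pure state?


F = (1-p) + p/d
= (1 - 0.4000) + 0.4000/2
= 0.6000 + 0.2000
= 0.8000

0.8000


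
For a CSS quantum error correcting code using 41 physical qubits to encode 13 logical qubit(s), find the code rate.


Code rate R = k/n
= 13/41
= 0.3171

0.3171


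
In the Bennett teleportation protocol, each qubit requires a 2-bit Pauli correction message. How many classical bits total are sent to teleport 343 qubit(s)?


Quantum teleportation requires 2 classical bits per qubit teleported.
343 qubit(s) -> 2 * 343 = 686 classical bits

686


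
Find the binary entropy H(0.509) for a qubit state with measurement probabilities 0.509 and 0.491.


S = -p*log2(p) - (1-p)*log2(1-p)
p = 0.5090, 1-p = 0.4910
= -0.5090 * log2(0.5090) - 0.4910 * log2(0.4910)
= -(-0.4959) - (-0.5039)
= 0.9998

0.9998


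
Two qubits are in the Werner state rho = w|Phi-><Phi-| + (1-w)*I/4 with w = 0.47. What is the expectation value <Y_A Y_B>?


|Phi-> = (|00> - |11>)/sqrt(2)
For the pure Bell state, <Y_A Y_B> = +1 (Bell-state Pauli correlator).
The maximally-mixed part I/4 has tr(I/4 * P tensor P) = 0 for any traceless Pauli P.
So <Y_A Y_B>_rho = w * (+1) + (1 - w) * 0
= 0.47 * (+1)
= 0.4700

0.4700


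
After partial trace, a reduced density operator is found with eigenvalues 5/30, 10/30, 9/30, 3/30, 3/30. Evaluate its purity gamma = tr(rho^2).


tr(rho^2) = sum of eigenvalues squared
= (5/30)^2 + (10/30)^2 + (9/30)^2 + (3/30)^2 + (3/30)^2
= (25 + 100 + 81 + 9 + 9) / 900
= 224/900
= 0.2489

0.2489


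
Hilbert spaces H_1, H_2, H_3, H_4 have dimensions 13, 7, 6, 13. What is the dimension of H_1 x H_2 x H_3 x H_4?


dim(H_1 x H_2 x H_3 x H_4) = 13 * 7 * 6 * 13
= 91 * 6 * 13
= 546 * 13
= 7098

7098


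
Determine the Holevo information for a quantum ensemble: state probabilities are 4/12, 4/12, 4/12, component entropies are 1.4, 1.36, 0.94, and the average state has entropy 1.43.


chi = S(rho) - sum_i p_i * S(rho_i)
Weighted entropy = 4/12 * 1.4 + 4/12 * 1.36 + 4/12 * 0.94
= 1.2333
chi = 1.43 - 1.2333
= 0.1967

0.1967


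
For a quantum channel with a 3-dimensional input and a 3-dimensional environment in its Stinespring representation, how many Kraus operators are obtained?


Tracing out the environment in an orthonormal basis {|i>_E} gives Kraus operators K_i = <i|_E U |0>_E.
Number of Kraus operators = dim(H_env) = d_env
= 3

3


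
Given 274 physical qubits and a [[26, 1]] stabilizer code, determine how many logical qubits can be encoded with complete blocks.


Each code block uses 26 physical qubits for 1 logical qubit(s).
Number of complete blocks = floor(274 / 26) = 10
Logical qubits = 10 * 1
= 10

10


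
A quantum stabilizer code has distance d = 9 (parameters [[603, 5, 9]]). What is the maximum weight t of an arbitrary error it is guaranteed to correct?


Code parameters: [[603, 5, 9]], distance d = 9.
Number of correctable errors = floor((d-1)/2)
= floor((9 - 1)/2)
= floor(8/2)
= 4

4


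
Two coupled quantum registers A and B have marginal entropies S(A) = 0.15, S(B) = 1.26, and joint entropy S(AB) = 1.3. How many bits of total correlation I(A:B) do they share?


I(A:B) = S(A) + S(B) - S(AB)
= 0.15 + 1.26 - 1.3
= 0.1100

0.1100


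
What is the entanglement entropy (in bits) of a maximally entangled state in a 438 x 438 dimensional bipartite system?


For a maximally entangled state in d x d:
S = log2(d) = log2(438)
= 8.7748

8.7748


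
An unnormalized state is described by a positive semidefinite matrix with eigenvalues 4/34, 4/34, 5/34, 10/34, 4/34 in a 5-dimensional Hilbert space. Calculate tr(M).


tr(M) = sum of eigenvalues
= 4/34 + 4/34 + 5/34 + 10/34 + 4/34
= 27/34
= 0.7941

0.7941


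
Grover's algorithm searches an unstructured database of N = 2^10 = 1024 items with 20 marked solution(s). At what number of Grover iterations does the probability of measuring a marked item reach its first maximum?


After j Grover iterations the success probability is P(j) = sin^2((2j+1)*theta), where sin(theta) = sqrt(k/N).
N = 2^10 = 1024, k = 20
sin(theta) = sqrt(k/N) = 0.1397542486
theta = arcsin(sqrt(k/N)) = 0.1402132233 rad
P(j) reaches its first maximum when (2j+1)*theta is as close as possible to pi/2, i.e. j = round(pi/(4*theta) - 1/2).
pi/(4*theta) - 1/2 = 5.1015
(For comparison, the common estimate pi/4 * sqrt(N/k) = 5.6199; the exact maximiser is used here.)
Optimal iterations = 5

5


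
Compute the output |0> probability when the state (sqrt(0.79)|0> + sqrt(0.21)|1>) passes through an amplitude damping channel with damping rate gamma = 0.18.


For amplitude damping with parameter gamma on state sqrt(a)|0> + sqrt(b)|1>:
alpha^2 = 0.79, beta^2 = 0.21
P(|0>) = alpha^2 + gamma * beta^2
= 0.79 + 0.18 * 0.21
= 0.79 + 0.0378
= 0.8278

0.8278


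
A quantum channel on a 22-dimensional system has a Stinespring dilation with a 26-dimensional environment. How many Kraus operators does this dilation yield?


Tracing out the environment in an orthonormal basis {|i>_E} gives Kraus operators K_i = <i|_E U |0>_E.
Number of Kraus operators = dim(H_env) = d_env
= 26

26


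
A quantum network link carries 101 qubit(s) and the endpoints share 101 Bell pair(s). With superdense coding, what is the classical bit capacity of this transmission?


Superdense coding allows 2 classical bits per shared entangled pair.
101 pair(s) -> 2 * 101 = 202 classical bits

202


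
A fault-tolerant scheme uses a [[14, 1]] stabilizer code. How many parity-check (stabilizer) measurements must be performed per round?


For an [[n,k]] stabilizer code:
Number of stabilizer generators = n - k
= 14 - 1
= 13

13


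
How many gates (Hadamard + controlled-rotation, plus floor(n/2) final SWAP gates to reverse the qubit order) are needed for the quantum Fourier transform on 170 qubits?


Hadamard gates: 170
Controlled rotations: n*(n-1)/2 = 170*169/2 = 14365
SWAP gates: floor(n/2) = floor(170/2) = 85
Total = 170 + 14365 + 85
= 14620

14620


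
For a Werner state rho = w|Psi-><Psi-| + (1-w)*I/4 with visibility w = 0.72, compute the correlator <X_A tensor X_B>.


|Psi-> = (|01> - |10>)/sqrt(2)
For the pure Bell state, <X_A X_B> = -1 (Bell-state Pauli correlator).
The maximally-mixed part I/4 has tr(I/4 * P tensor P) = 0 for any traceless Pauli P.
So <X_A X_B>_rho = w * (-1) + (1 - w) * 0
= 0.72 * (-1)
= -0.7200

-0.7200


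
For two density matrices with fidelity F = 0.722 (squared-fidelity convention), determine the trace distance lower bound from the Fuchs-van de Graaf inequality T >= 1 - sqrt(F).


Fuchs-van de Graaf (squared-fidelity convention): 1 - sqrt(F) <= T <= sqrt(1 - F).
Lower bound: T >= 1 - sqrt(F)
sqrt(F) = sqrt(0.722) = 0.8497
T >= 1 - 0.8497
T >= 0.1503

0.1503


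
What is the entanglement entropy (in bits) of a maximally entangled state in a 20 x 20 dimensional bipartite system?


For a maximally entangled state in d x d:
S = log2(d) = log2(20)
= 4.3219

4.3219


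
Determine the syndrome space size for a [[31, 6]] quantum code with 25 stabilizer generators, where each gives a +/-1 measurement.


Each stabilizer generator gives a binary (+1 or -1) measurement outcome.
With 25 independent generators:
Total syndromes = 2^25
= 33554432

33554432


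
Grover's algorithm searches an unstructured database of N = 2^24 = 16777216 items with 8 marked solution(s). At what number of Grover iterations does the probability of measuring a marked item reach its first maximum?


After j Grover iterations the success probability is P(j) = sin^2((2j+1)*theta), where sin(theta) = sqrt(k/N).
N = 2^24 = 16777216, k = 8
sin(theta) = sqrt(k/N) = 0.000690533966
theta = arcsin(sqrt(k/N)) = 0.0006905340209 rad
P(j) reaches its first maximum when (2j+1)*theta is as close as possible to pi/2, i.e. j = round(pi/(4*theta) - 1/2).
pi/(4*theta) - 1/2 = 1136.8779
(For comparison, the common estimate pi/4 * sqrt(N/k) = 1137.3780; the exact maximiser is used here.)
Optimal iterations = 1137

1137


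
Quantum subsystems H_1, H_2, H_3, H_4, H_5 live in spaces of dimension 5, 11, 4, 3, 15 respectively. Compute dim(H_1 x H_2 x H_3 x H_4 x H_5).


dim(H_1 x H_2 x H_3 x H_4 x H_5) = 5 * 11 * 4 * 3 * 15
= 55 * 4 * 3 * 15
= 220 * 3 * 15
= 660 * 15
= 9900

9900


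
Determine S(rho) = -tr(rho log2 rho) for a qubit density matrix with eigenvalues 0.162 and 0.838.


S = -p*log2(p) - (1-p)*log2(1-p)
p = 0.1620, 1-p = 0.8380
= -0.1620 * log2(0.1620) - 0.8380 * log2(0.8380)
= -(-0.4254) - (-0.2137)
= 0.6391

0.6391


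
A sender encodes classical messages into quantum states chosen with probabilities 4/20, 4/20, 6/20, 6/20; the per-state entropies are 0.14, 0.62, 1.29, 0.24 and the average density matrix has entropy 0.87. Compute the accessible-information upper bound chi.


chi = S(rho) - sum_i p_i * S(rho_i)
Weighted entropy = 4/20 * 0.14 + 4/20 * 0.62 + 6/20 * 1.29 + 6/20 * 0.24
= 0.6110
chi = 0.87 - 0.6110
= 0.2590

0.2590


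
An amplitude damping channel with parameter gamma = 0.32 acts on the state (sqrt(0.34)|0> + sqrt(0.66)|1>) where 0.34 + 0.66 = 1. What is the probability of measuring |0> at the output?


For amplitude damping with parameter gamma on state sqrt(a)|0> + sqrt(b)|1>:
alpha^2 = 0.34, beta^2 = 0.66
P(|0>) = alpha^2 + gamma * beta^2
= 0.34 + 0.32 * 0.66
= 0.34 + 0.2112
= 0.5512

0.5512


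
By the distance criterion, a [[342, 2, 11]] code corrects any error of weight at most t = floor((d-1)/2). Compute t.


Code parameters: [[342, 2, 11]], distance d = 11.
Number of correctable errors = floor((d-1)/2)
= floor((11 - 1)/2)
= floor(10/2)
= 5

5


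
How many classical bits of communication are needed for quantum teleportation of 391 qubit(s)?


Quantum teleportation requires 2 classical bits per qubit teleported.
391 qubit(s) -> 2 * 391 = 782 classical bits

782


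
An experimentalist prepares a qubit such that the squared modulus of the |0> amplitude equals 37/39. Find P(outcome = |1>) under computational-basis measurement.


|alpha|^2 = 37/39 = 0.9487
|beta|^2 = 1 - 37/39 = 2/39 = 0.0513
P(|1>) = |beta|^2 = 0.0513

0.0513


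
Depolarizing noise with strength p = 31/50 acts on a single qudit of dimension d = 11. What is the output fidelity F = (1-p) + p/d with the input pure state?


F = (1-p) + p/d
= (1 - 0.6200) + 0.6200/11
= 0.3800 + 0.0564
= 0.4364

0.4364


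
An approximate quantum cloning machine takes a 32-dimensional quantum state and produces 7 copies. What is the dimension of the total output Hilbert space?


Output space = H^(tensor 7) where dim(H) = 32
dim = 32^7
= 1024 (after 2 factors)
= 32768 (after 3 factors)
= 1048576 (after 4 factors)
= 33554432 (after 5 factors)
= 1073741824 (after 6 factors)
= 34359738368 (after 7 factors)
= 34359738368

34359738368


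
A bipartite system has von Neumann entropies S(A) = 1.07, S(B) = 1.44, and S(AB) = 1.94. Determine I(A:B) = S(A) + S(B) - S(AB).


I(A:B) = S(A) + S(B) - S(AB)
= 1.07 + 1.44 - 1.94
= 0.5700

0.5700


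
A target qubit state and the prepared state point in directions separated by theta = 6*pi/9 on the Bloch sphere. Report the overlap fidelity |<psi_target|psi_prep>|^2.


For states separated by angle theta on Bloch sphere:
F = cos^2(theta/2)
theta = 6*pi/9 = 2.0944
theta/2 = 1.0472
cos(theta/2) = 0.5000
F = 0.2500

0.2500


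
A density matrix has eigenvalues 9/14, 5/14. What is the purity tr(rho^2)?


tr(rho^2) = sum of eigenvalues squared
= (9/14)^2 + (5/14)^2
= (81 + 25) / 196
= 106/196
= 0.5408

0.5408


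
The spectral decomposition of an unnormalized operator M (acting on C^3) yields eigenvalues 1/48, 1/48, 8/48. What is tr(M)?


tr(M) = sum of eigenvalues
= 1/48 + 1/48 + 8/48
= 10/48
= 0.2083

0.2083


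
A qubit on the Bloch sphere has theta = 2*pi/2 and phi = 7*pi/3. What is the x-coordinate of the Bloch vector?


theta = 3.1416, phi = 7.3304
r_x = sin(theta)*cos(phi) = 0.0000 * 0.5000
r_x = 0.0000

0.0000


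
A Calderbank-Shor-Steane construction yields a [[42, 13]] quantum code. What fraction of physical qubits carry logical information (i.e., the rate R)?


Code rate R = k/n
= 13/42
= 0.3095

0.3095


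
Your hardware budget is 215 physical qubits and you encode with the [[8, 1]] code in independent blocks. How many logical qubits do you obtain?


Each code block uses 8 physical qubits for 1 logical qubit(s).
Number of complete blocks = floor(215 / 8) = 26
Logical qubits = 26 * 1
= 26

26


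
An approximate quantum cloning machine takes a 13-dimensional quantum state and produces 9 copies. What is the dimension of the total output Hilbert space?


Output space = H^(tensor 9) where dim(H) = 13
dim = 13^9
= 169 (after 2 factors)
= 2197 (after 3 factors)
= 28561 (after 4 factors)
= 371293 (after 5 factors)
= 4826809 (after 6 factors)
= 62748517 (after 7 factors)
= 815730721 (after 8 factors)
= 10604499373 (after 9 factors)
= 10604499373

10604499373


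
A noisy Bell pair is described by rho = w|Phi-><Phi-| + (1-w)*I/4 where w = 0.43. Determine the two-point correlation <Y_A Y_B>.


|Phi-> = (|00> - |11>)/sqrt(2)
For the pure Bell state, <Y_A Y_B> = +1 (Bell-state Pauli correlator).
The maximally-mixed part I/4 has tr(I/4 * P tensor P) = 0 for any traceless Pauli P.
So <Y_A Y_B>_rho = w * (+1) + (1 - w) * 0
= 0.43 * (+1)
= 0.4300

0.4300


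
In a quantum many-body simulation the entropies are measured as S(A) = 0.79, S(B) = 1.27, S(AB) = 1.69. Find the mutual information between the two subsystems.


I(A:B) = S(A) + S(B) - S(AB)
= 0.79 + 1.27 - 1.69
= 0.3700

0.3700


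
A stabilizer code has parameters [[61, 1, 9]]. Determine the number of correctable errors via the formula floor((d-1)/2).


Code parameters: [[61, 1, 9]], distance d = 9.
Number of correctable errors = floor((d-1)/2)
= floor((9 - 1)/2)
= floor(8/2)
= 4

4


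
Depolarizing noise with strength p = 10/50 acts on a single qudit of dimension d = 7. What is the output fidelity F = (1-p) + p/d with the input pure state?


F = (1-p) + p/d
= (1 - 0.2000) + 0.2000/7
= 0.8000 + 0.0286
= 0.8286

0.8286


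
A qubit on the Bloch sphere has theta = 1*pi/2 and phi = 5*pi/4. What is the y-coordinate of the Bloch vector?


theta = 1.5708, phi = 3.9270
r_y = sin(theta)*sin(phi) = 1.0000 * -0.7071
r_y = -0.7071

-0.7071


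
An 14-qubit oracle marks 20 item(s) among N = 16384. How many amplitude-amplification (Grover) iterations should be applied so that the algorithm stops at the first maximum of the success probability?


After j Grover iterations the success probability is P(j) = sin^2((2j+1)*theta), where sin(theta) = sqrt(k/N).
N = 2^14 = 16384, k = 20
sin(theta) = sqrt(k/N) = 0.03493856215
theta = arcsin(sqrt(k/N)) = 0.03494567432 rad
P(j) reaches its first maximum when (2j+1)*theta is as close as possible to pi/2, i.e. j = round(pi/(4*theta) - 1/2).
pi/(4*theta) - 1/2 = 21.9748
(For comparison, the common estimate pi/4 * sqrt(N/k) = 22.4794; the exact maximiser is used here.)
Optimal iterations = 22

22


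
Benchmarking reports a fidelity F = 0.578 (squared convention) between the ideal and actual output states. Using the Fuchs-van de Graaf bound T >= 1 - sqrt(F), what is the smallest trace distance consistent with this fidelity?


Fuchs-van de Graaf (squared-fidelity convention): 1 - sqrt(F) <= T <= sqrt(1 - F).
Lower bound: T >= 1 - sqrt(F)
sqrt(F) = sqrt(0.578) = 0.7603
T >= 1 - 0.7603
T >= 0.2397

0.2397


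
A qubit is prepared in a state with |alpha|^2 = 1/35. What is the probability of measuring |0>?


|alpha|^2 = 1/35 = 0.0286
|beta|^2 = 1 - 1/35 = 34/35 = 0.9714
P(|0>) = |alpha|^2 = 0.0286

0.0286


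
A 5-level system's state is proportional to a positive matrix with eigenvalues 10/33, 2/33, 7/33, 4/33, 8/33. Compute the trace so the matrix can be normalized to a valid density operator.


tr(M) = sum of eigenvalues
= 10/33 + 2/33 + 7/33 + 4/33 + 8/33
= 31/33
= 0.9394

0.9394


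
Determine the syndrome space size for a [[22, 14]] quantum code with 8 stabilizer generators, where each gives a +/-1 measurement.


Each stabilizer generator gives a binary (+1 or -1) measurement outcome.
With 8 independent generators:
Total syndromes = 2^8
= 256

256


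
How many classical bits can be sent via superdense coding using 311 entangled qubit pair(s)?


Superdense coding allows 2 classical bits per shared entangled pair.
311 pair(s) -> 2 * 311 = 622 classical bits

622


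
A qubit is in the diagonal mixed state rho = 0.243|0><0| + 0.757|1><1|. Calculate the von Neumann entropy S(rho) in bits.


S = -p*log2(p) - (1-p)*log2(1-p)
p = 0.2430, 1-p = 0.7570
= -0.2430 * log2(0.2430) - 0.7570 * log2(0.7570)
= -(-0.4960) - (-0.3040)
= 0.8000

0.8000


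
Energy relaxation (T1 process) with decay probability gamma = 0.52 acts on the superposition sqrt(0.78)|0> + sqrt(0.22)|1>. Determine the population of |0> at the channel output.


For amplitude damping with parameter gamma on state sqrt(a)|0> + sqrt(b)|1>:
alpha^2 = 0.78, beta^2 = 0.22
P(|0>) = alpha^2 + gamma * beta^2
= 0.78 + 0.52 * 0.22
= 0.78 + 0.1144
= 0.8944

0.8944


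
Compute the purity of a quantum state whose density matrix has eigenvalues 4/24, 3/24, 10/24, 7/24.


tr(rho^2) = sum of eigenvalues squared
= (4/24)^2 + (3/24)^2 + (10/24)^2 + (7/24)^2
= (16 + 9 + 100 + 49) / 576
= 174/576
= 0.3021

0.3021


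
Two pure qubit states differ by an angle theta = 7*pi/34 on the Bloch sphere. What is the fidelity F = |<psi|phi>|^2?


For states separated by angle theta on Bloch sphere:
F = cos^2(theta/2)
theta = 7*pi/34 = 0.6468
theta/2 = 0.3234
cos(theta/2) = 0.9482
F = 0.8990

0.8990
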